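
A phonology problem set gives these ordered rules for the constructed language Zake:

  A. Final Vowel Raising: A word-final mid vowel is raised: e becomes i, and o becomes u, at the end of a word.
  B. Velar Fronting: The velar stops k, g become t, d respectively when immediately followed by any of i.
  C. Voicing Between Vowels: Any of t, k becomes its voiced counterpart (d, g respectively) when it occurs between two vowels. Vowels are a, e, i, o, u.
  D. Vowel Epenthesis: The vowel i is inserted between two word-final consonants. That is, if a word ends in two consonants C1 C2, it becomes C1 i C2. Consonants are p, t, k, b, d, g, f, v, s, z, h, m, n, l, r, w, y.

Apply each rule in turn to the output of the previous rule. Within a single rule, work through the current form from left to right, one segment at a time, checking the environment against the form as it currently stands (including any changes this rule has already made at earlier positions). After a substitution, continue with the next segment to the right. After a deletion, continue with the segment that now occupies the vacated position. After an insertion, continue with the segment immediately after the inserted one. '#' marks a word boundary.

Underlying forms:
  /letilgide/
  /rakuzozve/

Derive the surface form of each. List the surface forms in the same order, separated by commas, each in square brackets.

/letilgide/:
  A Final Vowel Raising: [letilgide] → [letilgidi]
  B Velar Fronting: [letilgidi] → [letildidi]
  C Voicing Between Vowels: [letildidi] → [ledildidi]
  D Vowel Epenthesis: no change — [ledildidi]
/rakuzozve/:
  A Final Vowel Raising: [rakuzozve] → [rakuzozvi]
  B Velar Fronting: no change — [rakuzozvi]
  C Voicing Between Vowels: [rakuzozvi] → [raguzozvi]
  D Vowel Epenthesis: no change — [raguzozvi]

[ledildidi], [raguzozvi]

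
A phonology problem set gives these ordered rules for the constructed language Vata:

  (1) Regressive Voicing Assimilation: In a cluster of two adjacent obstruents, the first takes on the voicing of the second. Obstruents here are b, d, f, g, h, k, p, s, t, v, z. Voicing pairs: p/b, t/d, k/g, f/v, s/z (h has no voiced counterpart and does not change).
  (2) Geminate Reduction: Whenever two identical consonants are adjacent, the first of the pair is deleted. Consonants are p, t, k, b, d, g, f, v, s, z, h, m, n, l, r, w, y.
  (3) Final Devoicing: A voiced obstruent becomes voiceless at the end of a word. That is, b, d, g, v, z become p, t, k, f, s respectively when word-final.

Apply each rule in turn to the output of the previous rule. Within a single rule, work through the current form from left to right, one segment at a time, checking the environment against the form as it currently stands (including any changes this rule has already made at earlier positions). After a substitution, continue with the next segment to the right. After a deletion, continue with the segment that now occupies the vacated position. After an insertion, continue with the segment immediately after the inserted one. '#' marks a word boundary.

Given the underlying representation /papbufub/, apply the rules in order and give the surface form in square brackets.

[pabufup]

(1) Regressive Voicing Assimilation: [papbufub] → [pabbufub]
(2) Geminate Reduction: [pabbufub] → [pabufub]
(3) Final Devoicing: [pabufub] → [pabufup]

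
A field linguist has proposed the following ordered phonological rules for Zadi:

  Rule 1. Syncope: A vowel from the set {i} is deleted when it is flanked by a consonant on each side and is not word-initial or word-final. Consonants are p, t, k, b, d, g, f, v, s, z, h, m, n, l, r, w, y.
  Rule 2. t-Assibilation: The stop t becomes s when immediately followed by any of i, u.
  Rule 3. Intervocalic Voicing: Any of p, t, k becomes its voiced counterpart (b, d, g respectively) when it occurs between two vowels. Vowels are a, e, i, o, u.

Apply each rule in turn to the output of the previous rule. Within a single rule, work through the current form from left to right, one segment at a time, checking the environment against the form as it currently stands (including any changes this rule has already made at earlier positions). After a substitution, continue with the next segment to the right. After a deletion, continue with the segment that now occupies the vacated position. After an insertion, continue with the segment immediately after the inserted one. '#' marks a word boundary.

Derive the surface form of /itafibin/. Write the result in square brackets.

Rule 1 Syncope: [itafibin] → [itafbn]
Rule 2 t-Assibilation: no change — [itafbn]
Rule 3 Intervocalic Voicing: [itafbn] → [idafbn]

[idafbn]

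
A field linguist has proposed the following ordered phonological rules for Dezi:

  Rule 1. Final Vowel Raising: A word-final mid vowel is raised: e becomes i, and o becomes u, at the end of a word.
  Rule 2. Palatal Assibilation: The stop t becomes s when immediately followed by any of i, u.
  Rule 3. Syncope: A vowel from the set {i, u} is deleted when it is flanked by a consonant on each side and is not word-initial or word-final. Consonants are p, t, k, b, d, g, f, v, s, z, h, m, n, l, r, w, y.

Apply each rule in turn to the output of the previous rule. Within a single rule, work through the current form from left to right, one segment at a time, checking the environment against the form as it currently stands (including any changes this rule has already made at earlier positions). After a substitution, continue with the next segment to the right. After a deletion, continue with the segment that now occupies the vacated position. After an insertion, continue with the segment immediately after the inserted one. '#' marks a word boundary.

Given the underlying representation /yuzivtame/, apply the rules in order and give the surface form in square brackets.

Rule 1 Final Vowel Raising: [yuzivtame] → [yuzivtami]
Rule 2 Palatal Assibilation: no change — [yuzivtami]
Rule 3 Syncope: [yuzivtami] → [yzvtami]

[yzvtami]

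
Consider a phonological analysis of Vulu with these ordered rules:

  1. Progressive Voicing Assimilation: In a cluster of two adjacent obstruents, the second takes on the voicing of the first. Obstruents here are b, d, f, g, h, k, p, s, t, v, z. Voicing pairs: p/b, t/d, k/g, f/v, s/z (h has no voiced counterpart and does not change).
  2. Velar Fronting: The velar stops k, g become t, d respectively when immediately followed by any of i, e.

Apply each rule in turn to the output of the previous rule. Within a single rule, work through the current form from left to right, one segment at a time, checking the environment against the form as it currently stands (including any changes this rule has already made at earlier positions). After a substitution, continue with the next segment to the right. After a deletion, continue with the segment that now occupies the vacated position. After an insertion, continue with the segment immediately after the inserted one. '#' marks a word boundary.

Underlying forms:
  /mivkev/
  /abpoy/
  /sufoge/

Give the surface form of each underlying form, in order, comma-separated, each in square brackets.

[mivdev], [abboy], [sufode]

/mivkev/:
  1 Progressive Voicing Assimilation: [mivkev] → [mivgev]
  2 Velar Fronting: [mivgev] → [mivdev]
/abpoy/:
  1 Progressive Voicing Assimilation: [abpoy] → [abboy]
  2 Velar Fronting: no change — [abboy]
/sufoge/:
  1 Progressive Voicing Assimilation: no change — [sufoge]
  2 Velar Fronting: [sufoge] → [sufode]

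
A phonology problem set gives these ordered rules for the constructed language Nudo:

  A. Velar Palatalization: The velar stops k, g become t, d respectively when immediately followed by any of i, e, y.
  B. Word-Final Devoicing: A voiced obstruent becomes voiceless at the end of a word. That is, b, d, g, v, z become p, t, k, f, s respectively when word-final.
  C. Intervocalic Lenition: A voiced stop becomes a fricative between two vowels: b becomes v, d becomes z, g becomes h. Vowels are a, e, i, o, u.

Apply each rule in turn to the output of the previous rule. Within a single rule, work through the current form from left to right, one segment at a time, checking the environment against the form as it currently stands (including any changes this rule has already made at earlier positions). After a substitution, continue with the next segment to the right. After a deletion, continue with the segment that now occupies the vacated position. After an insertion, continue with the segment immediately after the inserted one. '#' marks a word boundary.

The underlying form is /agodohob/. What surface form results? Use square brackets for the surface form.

[ahozohop]

A Velar Palatalization: no change — [agodohob]
B Word-Final Devoicing: [agodohob] → [agodohop]
C Intervocalic Lenition: [agodohop] → [ahozohop]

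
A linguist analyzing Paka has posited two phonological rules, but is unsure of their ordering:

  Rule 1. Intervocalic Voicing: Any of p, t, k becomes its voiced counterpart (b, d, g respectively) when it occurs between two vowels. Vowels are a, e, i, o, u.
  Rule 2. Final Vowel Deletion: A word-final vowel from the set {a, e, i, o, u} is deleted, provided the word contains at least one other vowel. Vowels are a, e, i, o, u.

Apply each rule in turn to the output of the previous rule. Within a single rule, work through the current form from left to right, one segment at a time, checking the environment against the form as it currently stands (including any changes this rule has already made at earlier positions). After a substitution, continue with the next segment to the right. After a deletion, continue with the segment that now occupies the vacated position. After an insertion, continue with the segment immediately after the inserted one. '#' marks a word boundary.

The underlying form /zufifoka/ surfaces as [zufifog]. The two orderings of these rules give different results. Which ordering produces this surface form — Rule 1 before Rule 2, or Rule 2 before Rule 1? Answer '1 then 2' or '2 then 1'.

Order 1 then 2:
  1 Intervocalic Voicing: [zufifoka] → [zufifoga]
  2 Final Vowel Deletion: [zufifoga] → [zufifog]
  result: [zufifog]
Order 2 then 1:
  2 Final Vowel Deletion: [zufifoka] → [zufifok]
  1 Intervocalic Voicing: no change — [zufifok]
  result: [zufifok]

1 then 2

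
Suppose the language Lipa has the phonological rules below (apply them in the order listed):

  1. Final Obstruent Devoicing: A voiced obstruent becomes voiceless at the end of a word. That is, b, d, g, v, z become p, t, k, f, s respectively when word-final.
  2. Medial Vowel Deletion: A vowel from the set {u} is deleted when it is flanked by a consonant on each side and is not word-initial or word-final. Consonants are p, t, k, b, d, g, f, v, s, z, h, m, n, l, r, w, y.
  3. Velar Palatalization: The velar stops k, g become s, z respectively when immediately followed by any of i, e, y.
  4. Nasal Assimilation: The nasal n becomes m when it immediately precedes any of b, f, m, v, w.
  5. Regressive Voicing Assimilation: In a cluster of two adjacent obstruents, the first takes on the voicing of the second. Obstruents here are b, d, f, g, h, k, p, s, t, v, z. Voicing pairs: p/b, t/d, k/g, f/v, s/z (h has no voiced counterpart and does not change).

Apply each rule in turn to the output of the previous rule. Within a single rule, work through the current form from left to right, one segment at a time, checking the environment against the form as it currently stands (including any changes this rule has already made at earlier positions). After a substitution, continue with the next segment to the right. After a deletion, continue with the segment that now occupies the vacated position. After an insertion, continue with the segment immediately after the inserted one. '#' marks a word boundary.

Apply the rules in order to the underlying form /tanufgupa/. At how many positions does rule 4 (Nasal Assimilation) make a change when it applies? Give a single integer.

1

1 Final Obstruent Devoicing: no change — [tanufgupa]
2 Medial Vowel Deletion: [tanufgupa] → [tanfgpa]
3 Velar Palatalization: no change — [tanfgpa]
4 Nasal Assimilation: [tanfgpa] → [tamfgpa]
5 Regressive Voicing Assimilation: [tamfgpa] → [tamvkpa]
Rule 4 changed 1 position(s).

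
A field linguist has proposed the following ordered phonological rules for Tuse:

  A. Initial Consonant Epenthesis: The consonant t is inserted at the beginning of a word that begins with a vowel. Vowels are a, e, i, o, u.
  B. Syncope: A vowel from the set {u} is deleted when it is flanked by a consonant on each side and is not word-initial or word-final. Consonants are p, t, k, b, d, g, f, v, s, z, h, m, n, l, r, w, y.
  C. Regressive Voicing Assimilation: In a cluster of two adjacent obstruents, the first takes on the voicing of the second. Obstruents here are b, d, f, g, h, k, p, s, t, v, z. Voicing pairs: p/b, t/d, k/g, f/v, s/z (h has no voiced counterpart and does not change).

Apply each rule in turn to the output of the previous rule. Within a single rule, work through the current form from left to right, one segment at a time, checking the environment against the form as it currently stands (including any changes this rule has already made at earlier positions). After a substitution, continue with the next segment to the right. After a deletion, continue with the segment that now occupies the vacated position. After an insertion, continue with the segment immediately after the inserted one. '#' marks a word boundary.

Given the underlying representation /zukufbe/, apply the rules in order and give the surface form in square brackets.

A Initial Consonant Epenthesis: no change — [zukufbe]
B Syncope: [zukufbe] → [zkfbe]
C Regressive Voicing Assimilation: [zkfbe] → [skvbe]

[skvbe]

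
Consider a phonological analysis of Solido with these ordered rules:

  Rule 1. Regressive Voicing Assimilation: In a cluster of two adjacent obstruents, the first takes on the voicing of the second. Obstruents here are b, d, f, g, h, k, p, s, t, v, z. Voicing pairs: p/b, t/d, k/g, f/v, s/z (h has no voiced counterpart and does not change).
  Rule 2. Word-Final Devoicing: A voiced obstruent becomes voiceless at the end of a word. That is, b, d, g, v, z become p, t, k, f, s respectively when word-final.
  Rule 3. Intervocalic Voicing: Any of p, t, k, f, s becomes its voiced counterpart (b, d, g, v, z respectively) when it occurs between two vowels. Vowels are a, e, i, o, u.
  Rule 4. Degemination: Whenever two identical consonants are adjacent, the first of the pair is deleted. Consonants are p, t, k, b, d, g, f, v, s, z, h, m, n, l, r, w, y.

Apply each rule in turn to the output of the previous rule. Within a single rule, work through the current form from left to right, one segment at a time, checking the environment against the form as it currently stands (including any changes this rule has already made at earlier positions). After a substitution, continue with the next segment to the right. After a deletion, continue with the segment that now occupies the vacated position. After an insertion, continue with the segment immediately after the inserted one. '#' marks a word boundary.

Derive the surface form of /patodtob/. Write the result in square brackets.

[padotop]

Rule 1 Regressive Voicing Assimilation: [patodtob] → [patottob]
Rule 2 Word-Final Devoicing: [patottob] → [patottop]
Rule 3 Intervocalic Voicing: [patottop] → [padottop]
Rule 4 Degemination: [padottop] → [padotop]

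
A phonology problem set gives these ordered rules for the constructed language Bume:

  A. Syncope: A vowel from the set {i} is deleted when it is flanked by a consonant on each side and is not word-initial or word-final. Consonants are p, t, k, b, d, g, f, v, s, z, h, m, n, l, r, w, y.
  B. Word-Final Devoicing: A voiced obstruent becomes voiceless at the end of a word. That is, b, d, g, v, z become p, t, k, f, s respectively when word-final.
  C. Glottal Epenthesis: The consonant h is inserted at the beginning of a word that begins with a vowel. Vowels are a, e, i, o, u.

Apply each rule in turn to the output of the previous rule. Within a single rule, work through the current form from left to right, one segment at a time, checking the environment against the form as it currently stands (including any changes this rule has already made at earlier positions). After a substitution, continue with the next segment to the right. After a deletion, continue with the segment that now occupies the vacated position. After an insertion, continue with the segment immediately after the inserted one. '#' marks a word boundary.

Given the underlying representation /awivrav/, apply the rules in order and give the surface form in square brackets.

A Syncope: [awivrav] → [awvrav]
B Word-Final Devoicing: [awvrav] → [awvraf]
C Glottal Epenthesis: [awvraf] → [hawvraf]

[hawvraf]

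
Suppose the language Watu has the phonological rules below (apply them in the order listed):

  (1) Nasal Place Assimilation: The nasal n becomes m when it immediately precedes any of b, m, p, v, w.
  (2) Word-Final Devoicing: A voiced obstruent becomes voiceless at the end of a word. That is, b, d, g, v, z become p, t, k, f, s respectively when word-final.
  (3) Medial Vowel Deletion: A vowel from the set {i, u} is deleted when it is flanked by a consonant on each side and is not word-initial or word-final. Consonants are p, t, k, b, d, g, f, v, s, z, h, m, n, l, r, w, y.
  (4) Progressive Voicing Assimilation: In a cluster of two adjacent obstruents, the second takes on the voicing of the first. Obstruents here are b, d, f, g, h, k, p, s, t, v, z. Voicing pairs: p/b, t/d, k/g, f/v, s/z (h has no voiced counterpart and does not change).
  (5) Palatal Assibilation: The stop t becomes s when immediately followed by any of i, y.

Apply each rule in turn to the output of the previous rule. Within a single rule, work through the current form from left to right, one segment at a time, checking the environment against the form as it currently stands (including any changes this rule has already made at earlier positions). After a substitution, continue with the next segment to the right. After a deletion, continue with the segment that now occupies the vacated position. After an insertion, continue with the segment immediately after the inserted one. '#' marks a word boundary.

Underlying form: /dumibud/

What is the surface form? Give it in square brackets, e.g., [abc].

[dmbd]

(1) Nasal Place Assimilation: no change — [dumibud]
(2) Word-Final Devoicing: [dumibud] → [dumibut]
(3) Medial Vowel Deletion: [dumibut] → [dmbt]
(4) Progressive Voicing Assimilation: [dmbt] → [dmbd]
(5) Palatal Assibilation: no change — [dmbd]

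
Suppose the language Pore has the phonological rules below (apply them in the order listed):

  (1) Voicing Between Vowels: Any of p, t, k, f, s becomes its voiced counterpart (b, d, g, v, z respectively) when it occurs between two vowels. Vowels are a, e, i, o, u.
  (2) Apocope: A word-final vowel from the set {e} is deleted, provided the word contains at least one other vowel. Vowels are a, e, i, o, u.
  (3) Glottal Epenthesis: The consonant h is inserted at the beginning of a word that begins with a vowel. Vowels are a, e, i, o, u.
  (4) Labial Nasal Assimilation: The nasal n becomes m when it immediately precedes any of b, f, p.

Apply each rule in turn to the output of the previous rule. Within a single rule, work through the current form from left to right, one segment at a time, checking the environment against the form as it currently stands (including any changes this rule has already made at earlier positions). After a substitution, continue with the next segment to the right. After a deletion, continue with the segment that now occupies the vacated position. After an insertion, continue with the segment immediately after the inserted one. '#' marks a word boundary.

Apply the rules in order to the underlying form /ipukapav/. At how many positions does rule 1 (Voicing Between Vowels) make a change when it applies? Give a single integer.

3

(1) Voicing Between Vowels: [ipukapav] → [ibugabav]
(2) Apocope: no change — [ibugabav]
(3) Glottal Epenthesis: [ibugabav] → [hibugabav]
(4) Labial Nasal Assimilation: no change — [hibugabav]
Rule 1 changed 3 position(s).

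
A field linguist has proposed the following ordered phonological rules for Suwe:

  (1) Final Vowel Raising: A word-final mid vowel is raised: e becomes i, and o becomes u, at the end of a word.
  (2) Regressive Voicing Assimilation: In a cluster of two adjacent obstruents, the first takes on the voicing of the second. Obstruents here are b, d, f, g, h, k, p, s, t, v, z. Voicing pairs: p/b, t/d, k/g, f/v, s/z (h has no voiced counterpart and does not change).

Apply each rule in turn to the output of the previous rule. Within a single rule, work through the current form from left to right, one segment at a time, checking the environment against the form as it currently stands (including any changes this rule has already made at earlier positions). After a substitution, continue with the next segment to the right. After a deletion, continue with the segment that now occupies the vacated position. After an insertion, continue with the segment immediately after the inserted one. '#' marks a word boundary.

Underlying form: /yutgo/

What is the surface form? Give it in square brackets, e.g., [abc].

(1) Final Vowel Raising: [yutgo] → [yutgu]
(2) Regressive Voicing Assimilation: [yutgu] → [yudgu]

[yudgu]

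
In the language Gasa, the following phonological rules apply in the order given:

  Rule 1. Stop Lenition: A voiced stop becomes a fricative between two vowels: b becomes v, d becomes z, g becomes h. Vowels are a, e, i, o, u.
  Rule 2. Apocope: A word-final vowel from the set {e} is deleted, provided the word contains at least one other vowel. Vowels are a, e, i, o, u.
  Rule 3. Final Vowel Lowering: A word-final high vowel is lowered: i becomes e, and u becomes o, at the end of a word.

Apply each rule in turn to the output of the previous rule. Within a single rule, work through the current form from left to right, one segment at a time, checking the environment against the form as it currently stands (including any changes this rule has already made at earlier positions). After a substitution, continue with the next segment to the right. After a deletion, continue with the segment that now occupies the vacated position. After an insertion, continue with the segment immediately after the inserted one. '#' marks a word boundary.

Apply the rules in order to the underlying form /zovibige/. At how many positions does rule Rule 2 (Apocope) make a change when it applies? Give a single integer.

Rule 1 Stop Lenition: [zovibige] → [zovivihe]
Rule 2 Apocope: [zovivihe] → [zovivih]
Rule 3 Final Vowel Lowering: no change — [zovivih]
Rule Rule 2 changed 1 position(s).

1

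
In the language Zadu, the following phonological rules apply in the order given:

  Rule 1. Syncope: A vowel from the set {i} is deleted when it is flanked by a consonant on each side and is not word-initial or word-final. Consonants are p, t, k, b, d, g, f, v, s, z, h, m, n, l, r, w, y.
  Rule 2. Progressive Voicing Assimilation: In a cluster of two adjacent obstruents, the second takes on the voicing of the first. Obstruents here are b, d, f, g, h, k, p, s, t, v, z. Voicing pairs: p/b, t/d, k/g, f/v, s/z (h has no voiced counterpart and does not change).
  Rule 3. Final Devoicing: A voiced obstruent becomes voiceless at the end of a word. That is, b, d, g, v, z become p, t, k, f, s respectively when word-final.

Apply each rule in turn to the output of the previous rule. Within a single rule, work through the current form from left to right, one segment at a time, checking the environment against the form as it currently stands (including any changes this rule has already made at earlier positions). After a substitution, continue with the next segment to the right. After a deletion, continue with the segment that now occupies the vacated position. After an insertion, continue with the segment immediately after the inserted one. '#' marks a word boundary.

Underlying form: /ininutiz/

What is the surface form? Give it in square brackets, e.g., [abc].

[innuts]

Rule 1 Syncope: [ininutiz] → [innutz]
Rule 2 Progressive Voicing Assimilation: [innutz] → [innuts]
Rule 3 Final Devoicing: no change — [innuts]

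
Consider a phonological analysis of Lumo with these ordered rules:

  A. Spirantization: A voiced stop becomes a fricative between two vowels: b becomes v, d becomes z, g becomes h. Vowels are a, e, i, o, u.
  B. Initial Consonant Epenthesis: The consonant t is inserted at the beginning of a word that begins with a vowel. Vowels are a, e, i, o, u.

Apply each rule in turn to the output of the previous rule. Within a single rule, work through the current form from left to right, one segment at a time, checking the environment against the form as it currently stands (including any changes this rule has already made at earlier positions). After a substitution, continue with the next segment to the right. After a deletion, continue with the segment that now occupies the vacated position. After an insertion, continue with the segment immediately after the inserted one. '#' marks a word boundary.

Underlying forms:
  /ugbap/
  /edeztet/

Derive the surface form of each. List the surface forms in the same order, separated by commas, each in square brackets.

/ugbap/:
  A Spirantization: no change — [ugbap]
  B Initial Consonant Epenthesis: [ugbap] → [tugbap]
/edeztet/:
  A Spirantization: [edeztet] → [ezeztet]
  B Initial Consonant Epenthesis: [ezeztet] → [tezeztet]

[tugbap], [tezeztet]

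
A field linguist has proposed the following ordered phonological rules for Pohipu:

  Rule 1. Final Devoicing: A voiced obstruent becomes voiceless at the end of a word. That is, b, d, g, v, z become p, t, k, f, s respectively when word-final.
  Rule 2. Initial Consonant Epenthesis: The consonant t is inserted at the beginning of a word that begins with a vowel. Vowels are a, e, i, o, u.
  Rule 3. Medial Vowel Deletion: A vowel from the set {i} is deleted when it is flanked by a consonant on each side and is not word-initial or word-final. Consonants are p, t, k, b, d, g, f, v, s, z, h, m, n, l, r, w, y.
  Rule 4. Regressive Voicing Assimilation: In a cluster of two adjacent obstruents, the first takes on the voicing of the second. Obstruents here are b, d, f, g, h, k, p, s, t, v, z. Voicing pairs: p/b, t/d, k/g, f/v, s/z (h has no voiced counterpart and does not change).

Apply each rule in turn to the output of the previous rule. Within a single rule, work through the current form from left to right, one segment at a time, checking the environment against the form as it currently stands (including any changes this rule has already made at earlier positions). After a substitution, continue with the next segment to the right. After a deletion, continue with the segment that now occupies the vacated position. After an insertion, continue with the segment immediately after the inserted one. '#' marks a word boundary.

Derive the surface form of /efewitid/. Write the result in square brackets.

[tefewtt]

Rule 1 Final Devoicing: [efewitid] → [efewitit]
Rule 2 Initial Consonant Epenthesis: [efewitit] → [tefewitit]
Rule 3 Medial Vowel Deletion: [tefewitit] → [tefewtt]
Rule 4 Regressive Voicing Assimilation: no change — [tefewtt]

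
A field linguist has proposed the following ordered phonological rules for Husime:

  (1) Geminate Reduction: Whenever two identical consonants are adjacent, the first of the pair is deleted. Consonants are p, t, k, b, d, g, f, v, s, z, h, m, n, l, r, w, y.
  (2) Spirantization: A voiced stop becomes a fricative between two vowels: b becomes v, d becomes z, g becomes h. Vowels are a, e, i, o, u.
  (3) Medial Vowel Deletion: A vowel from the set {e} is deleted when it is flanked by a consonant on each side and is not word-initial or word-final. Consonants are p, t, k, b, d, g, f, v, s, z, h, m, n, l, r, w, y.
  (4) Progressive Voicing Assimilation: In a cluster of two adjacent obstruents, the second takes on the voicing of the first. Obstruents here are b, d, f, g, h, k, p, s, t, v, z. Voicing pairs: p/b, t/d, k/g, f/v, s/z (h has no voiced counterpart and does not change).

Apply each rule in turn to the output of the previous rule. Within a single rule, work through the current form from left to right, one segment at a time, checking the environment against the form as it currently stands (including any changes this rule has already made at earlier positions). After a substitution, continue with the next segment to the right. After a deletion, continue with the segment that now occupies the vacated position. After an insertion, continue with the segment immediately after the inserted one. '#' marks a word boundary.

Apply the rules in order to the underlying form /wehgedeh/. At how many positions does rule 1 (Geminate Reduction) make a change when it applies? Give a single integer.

0

(1) Geminate Reduction: no change — [wehgedeh]
(2) Spirantization: [wehgedeh] → [wehgezeh]
(3) Medial Vowel Deletion: [wehgezeh] → [whgzh]
(4) Progressive Voicing Assimilation: [whgzh] → [whksh]
Rule 1 changed 0 position(s).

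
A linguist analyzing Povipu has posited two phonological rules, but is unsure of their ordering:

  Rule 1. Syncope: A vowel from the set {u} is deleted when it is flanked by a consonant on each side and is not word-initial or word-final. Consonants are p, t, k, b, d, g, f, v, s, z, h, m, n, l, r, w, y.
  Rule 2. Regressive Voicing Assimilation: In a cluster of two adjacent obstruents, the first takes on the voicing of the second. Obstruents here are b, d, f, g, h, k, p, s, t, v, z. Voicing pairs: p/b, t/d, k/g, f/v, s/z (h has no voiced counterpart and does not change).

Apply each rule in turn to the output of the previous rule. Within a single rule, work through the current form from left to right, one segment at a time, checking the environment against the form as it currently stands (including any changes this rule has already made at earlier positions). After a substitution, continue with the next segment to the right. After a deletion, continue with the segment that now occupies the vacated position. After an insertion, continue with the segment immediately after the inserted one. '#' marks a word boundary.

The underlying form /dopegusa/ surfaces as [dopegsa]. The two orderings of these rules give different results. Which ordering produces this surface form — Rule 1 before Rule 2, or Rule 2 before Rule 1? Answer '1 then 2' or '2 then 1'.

Order 1 then 2:
  1 Syncope: [dopegusa] → [dopegsa]
  2 Regressive Voicing Assimilation: [dopegsa] → [dopeksa]
  result: [dopeksa]
Order 2 then 1:
  2 Regressive Voicing Assimilation: no change — [dopegusa]
  1 Syncope: [dopegusa] → [dopegsa]
  result: [dopegsa]

2 then 1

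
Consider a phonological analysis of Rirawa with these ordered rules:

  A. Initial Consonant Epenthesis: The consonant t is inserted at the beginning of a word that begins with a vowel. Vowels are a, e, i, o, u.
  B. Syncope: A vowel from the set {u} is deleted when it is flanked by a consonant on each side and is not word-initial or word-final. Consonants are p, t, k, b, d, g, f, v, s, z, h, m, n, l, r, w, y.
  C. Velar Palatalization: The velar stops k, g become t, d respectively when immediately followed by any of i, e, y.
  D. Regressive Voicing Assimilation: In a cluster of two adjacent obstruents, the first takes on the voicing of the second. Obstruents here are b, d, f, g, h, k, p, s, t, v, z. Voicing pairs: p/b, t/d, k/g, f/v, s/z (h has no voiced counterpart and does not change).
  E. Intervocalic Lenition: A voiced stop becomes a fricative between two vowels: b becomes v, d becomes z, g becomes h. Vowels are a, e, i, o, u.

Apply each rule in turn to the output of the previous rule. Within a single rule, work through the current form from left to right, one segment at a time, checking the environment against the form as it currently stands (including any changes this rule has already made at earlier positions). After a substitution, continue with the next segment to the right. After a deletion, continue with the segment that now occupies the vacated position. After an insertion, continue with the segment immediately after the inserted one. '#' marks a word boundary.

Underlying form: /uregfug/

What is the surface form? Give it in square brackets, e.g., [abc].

[trekvg]

A Initial Consonant Epenthesis: [uregfug] → [turegfug]
B Syncope: [turegfug] → [tregfg]
C Velar Palatalization: no change — [tregfg]
D Regressive Voicing Assimilation: [tregfg] → [trekvg]
E Intervocalic Lenition: no change — [trekvg]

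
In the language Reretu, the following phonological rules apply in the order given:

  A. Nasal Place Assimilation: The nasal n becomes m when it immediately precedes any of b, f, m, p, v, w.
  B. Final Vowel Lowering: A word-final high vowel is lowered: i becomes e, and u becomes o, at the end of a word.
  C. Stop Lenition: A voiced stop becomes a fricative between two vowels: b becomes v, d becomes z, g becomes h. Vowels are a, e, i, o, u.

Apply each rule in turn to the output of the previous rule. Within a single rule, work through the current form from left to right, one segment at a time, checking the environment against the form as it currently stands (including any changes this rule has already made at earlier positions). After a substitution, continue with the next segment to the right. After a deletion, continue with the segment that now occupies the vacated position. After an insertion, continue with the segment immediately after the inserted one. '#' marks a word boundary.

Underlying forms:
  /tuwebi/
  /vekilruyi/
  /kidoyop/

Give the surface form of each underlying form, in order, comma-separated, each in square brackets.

/tuwebi/:
  A Nasal Place Assimilation: no change — [tuwebi]
  B Final Vowel Lowering: [tuwebi] → [tuwebe]
  C Stop Lenition: [tuwebe] → [tuweve]
/vekilruyi/:
  A Nasal Place Assimilation: no change — [vekilruyi]
  B Final Vowel Lowering: [vekilruyi] → [vekilruye]
  C Stop Lenition: no change — [vekilruye]
/kidoyop/:
  A Nasal Place Assimilation: no change — [kidoyop]
  B Final Vowel Lowering: no change — [kidoyop]
  C Stop Lenition: [kidoyop] → [kizoyop]

[tuweve], [vekilruye], [kizoyop]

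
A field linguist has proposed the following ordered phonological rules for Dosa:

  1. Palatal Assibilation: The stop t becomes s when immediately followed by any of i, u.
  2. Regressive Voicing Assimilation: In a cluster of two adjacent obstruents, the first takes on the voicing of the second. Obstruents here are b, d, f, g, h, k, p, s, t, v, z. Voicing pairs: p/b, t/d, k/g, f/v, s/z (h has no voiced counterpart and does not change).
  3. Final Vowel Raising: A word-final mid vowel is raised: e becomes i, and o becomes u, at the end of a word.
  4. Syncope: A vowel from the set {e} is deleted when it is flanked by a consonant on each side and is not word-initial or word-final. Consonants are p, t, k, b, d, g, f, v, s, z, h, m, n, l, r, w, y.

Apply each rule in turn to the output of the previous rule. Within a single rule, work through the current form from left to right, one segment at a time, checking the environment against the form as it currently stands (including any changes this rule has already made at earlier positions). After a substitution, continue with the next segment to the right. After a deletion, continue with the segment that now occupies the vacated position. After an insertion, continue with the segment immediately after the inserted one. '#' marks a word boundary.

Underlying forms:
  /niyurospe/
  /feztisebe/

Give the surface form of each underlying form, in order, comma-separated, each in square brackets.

[niyurospi], [fssisbi]

/niyurospe/:
  1 Palatal Assibilation: no change — [niyurospe]
  2 Regressive Voicing Assimilation: no change — [niyurospe]
  3 Final Vowel Raising: [niyurospe] → [niyurospi]
  4 Syncope: no change — [niyurospi]
/feztisebe/:
  1 Palatal Assibilation: [feztisebe] → [fezsisebe]
  2 Regressive Voicing Assimilation: [fezsisebe] → [fessisebe]
  3 Final Vowel Raising: [fessisebe] → [fessisebi]
  4 Syncope: [fessisebi] → [fssisbi]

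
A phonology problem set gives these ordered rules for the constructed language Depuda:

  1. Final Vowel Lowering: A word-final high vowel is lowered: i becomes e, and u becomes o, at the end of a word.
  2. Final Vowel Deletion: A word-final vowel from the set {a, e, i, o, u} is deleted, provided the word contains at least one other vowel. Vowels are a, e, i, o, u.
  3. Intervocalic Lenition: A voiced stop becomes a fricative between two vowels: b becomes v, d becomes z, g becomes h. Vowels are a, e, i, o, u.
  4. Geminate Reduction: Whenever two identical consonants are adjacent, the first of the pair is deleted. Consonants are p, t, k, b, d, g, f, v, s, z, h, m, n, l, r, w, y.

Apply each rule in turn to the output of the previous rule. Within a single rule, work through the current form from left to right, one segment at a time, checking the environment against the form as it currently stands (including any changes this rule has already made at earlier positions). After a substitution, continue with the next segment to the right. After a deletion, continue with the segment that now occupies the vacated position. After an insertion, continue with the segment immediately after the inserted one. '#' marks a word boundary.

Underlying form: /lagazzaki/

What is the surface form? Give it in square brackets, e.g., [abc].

[lahazak]

1 Final Vowel Lowering: [lagazzaki] → [lagazzake]
2 Final Vowel Deletion: [lagazzake] → [lagazzak]
3 Intervocalic Lenition: [lagazzak] → [lahazzak]
4 Geminate Reduction: [lahazzak] → [lahazak]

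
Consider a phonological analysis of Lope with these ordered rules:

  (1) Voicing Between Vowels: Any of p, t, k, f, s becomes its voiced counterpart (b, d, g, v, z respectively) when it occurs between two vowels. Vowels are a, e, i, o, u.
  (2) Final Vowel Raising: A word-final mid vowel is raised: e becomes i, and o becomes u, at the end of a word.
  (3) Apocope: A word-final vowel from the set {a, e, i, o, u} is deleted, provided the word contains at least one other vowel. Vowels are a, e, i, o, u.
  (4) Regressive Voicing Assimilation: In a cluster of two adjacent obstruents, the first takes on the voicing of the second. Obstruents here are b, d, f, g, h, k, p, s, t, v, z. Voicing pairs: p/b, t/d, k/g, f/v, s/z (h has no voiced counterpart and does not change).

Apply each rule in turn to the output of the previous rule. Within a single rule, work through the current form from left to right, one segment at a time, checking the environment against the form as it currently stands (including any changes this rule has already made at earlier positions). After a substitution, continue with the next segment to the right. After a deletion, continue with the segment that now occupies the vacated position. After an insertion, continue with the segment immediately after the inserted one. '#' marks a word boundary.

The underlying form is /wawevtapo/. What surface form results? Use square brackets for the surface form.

(1) Voicing Between Vowels: [wawevtapo] → [wawevtabo]
(2) Final Vowel Raising: [wawevtabo] → [wawevtabu]
(3) Apocope: [wawevtabu] → [wawevtab]
(4) Regressive Voicing Assimilation: [wawevtab] → [waweftab]

[waweftab]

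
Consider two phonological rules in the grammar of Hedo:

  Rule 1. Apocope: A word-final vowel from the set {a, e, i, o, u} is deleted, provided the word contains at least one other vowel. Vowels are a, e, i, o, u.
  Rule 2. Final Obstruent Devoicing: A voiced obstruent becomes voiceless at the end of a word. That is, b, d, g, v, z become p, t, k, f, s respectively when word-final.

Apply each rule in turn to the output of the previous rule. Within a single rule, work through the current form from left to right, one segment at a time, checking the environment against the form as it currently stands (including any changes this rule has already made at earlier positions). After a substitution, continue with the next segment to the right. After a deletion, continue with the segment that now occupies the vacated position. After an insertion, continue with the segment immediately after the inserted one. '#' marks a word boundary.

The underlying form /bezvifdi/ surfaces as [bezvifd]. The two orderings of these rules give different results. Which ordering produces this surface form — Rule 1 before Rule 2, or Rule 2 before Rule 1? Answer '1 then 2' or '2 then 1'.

2 then 1

Order 1 then 2:
  1 Apocope: [bezvifdi] → [bezvifd]
  2 Final Obstruent Devoicing: [bezvifd] → [bezvift]
  result: [bezvift]
Order 2 then 1:
  2 Final Obstruent Devoicing: no change — [bezvifdi]
  1 Apocope: [bezvifdi] → [bezvifd]
  result: [bezvifd]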